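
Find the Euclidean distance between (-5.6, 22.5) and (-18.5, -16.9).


dx=-12.9, dy=-39.4
d^2 = (-12.9)^2 + (-39.4)^2 = 1718.77
d = sqrt(1718.77) = 41.4581

41.4581


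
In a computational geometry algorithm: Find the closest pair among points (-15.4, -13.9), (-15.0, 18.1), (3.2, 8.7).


d(P0,P1) = 32.0025, d(P0,P2) = 29.2698, d(P1,P2) = 20.4841
Closest: P1 and P2

Closest pair: (-15.0, 18.1) and (3.2, 8.7), distance = 20.4841


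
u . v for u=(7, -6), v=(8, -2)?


u . v = u_x*v_x + u_y*v_y = 7*8 + (-6)*(-2)
= 56 + 12 = 68

68


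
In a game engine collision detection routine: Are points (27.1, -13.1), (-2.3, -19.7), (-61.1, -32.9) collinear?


Cross product: ((-2.3)-27.1)*((-32.9)-(-13.1)) - ((-19.7)-(-13.1))*((-61.1)-27.1)
= 0

Yes, collinear


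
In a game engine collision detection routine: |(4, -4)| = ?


|u| = sqrt(4^2 + (-4)^2) = sqrt(32) = 5.6569

5.6569


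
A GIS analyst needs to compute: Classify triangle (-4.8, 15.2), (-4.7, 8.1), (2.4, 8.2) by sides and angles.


Side lengths squared: AB^2=50.42, BC^2=50.42, CA^2=100.84
Sorted: [50.42, 50.42, 100.84]
By sides: Isosceles, By angles: Right

Isosceles, Right


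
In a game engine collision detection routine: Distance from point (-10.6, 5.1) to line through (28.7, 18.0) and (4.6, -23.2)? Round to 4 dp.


|cross product| = 1308.27
|line direction| = sqrt(2278.25) = 47.731
Distance = 1308.27/sqrt(2278.25) = 27.4092

27.4092


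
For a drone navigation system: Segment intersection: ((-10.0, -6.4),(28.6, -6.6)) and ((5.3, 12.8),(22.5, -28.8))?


Cross products: d1=-966.72, d2=635.6, d3=744.18, d4=-858.14
d1*d2 < 0 and d3*d4 < 0? yes

Yes, they intersect


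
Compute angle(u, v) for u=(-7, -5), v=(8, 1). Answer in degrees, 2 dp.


u.v = -61, |u| = sqrt(74) = 8.6023, |v| = sqrt(65) = 8.0623
cos(theta) = u.v/(|u||v|) = -61/sqrt(4810) = -0.879543
theta = acos(-0.879543) = 151.59 degrees

151.59 degrees


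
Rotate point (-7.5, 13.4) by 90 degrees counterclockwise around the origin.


90° CCW: (x,y) -> (-y, x)
(-7.5,13.4) -> (-13.4, -7.5)

(-13.4, -7.5)


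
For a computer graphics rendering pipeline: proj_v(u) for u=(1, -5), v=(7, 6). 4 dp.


u.v = -23, |v| = sqrt(85) = 9.2195
Scalar projection = u.v / |v| = -23 / sqrt(85) = -2.4947

-2.4947


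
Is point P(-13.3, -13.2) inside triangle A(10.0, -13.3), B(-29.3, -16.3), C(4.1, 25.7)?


Cross products: AB x AP = -73.83, BC x BP = -568.46, CA x CP = -908.11
All same sign? yes

Yes, inside


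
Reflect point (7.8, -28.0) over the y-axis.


Reflection over y-axis: (x,y) -> (-x,y)
(7.8, -28) -> (-7.8, -28)

(-7.8, -28)


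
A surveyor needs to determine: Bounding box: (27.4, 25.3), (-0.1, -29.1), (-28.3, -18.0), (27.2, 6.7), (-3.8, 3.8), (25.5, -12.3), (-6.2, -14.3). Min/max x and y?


x range: [-28.3, 27.4]
y range: [-29.1, 25.3]
Bounding box: (-28.3,-29.1) to (27.4,25.3)

(-28.3,-29.1) to (27.4,25.3)


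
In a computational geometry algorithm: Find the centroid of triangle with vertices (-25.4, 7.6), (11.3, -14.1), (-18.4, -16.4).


Centroid = ((x_A+x_B+x_C)/3, (y_A+y_B+y_C)/3)
= (((-25.4)+11.3+(-18.4))/3, (7.6+(-14.1)+(-16.4))/3)
= (-10.8333, -7.6333)

(-10.8333, -7.6333)


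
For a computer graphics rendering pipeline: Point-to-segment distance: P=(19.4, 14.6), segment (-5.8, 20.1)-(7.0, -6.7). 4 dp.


Project P onto AB: t = 0.5328 (clamped to [0,1])
Closest point on segment: (1.0197, 5.8213)
Distance: 20.3691

20.3691


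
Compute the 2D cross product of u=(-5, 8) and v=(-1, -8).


u x v = u_x*v_y - u_y*v_x = (-5)*(-8) - 8*(-1)
= 40 - (-8) = 48

48


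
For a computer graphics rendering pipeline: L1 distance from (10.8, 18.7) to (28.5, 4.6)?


|10.8-28.5| + |18.7-4.6| = 17.7 + 14.1 = 31.8

31.8


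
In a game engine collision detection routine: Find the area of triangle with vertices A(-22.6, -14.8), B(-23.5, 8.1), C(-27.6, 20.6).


Area = |x_A(y_B-y_C) + x_B(y_C-y_A) + x_C(y_A-y_B)|/2
= |282.5 + (-831.9) + 632.04|/2
= 82.64/2 = 41.32

41.32


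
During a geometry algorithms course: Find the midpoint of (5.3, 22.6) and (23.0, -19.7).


M = ((5.3+23)/2, (22.6+(-19.7))/2)
= (14.15, 1.45)

(14.15, 1.45)


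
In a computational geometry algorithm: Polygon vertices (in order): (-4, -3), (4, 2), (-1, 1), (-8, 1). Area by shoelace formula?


Shoelace sum: ((-4)*2 - 4*(-3)) + (4*1 - (-1)*2) + ((-1)*1 - (-8)*1) + ((-8)*(-3) - (-4)*1)
= 45
Area = |45|/2 = 22.5

22.5


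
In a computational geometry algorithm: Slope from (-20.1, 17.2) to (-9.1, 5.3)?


slope = (y2-y1)/(x2-x1) = (5.3-17.2)/((-9.1)-(-20.1)) = (-11.9)/11 = -1.0818

-1.0818


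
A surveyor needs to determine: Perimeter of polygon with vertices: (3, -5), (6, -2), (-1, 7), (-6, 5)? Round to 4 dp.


Sides: (3, -5)->(6, -2): sqrt(18) = 4.242641, (6, -2)->(-1, 7): sqrt(130) = 11.401754, (-1, 7)->(-6, 5): sqrt(29) = 5.385165, (-6, 5)->(3, -5): sqrt(181) = 13.453624
Sum = 34.483184
Perimeter = 34.4832

34.4832


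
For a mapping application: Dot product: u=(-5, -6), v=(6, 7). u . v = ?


u . v = u_x*v_x + u_y*v_y = (-5)*6 + (-6)*7
= (-30) + (-42) = -72

-72


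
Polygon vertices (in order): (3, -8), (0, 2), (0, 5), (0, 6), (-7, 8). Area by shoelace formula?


Shoelace sum: (3*2 - 0*(-8)) + (0*5 - 0*2) + (0*6 - 0*5) + (0*8 - (-7)*6) + ((-7)*(-8) - 3*8)
= 80
Area = |80|/2 = 40

40


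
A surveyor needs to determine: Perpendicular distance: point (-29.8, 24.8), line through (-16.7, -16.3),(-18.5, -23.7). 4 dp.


|cross product| = 170.92
|line direction| = sqrt(58) = 7.6158
Distance = 170.92/sqrt(58) = 22.4429

22.4429


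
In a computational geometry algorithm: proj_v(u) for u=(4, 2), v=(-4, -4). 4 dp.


u.v = -24, |v| = sqrt(32) = 5.6569
Scalar projection = u.v / |v| = -24 / sqrt(32) = -4.2426

-4.2426


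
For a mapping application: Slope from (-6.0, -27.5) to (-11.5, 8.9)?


slope = (y2-y1)/(x2-x1) = (8.9-(-27.5))/((-11.5)-(-6)) = 36.4/(-5.5) = -6.6182

-6.6182


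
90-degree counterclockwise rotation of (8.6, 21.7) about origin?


90° CCW: (x,y) -> (-y, x)
(8.6,21.7) -> (-21.7, 8.6)

(-21.7, 8.6)


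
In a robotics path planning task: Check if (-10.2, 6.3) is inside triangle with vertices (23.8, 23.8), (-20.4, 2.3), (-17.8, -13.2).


Cross products: AB x AP = 42.5, BC x BP = 168.5, CA x CP = 530
All same sign? yes

Yes, inside


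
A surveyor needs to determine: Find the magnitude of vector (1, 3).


|u| = sqrt(1^2 + 3^2) = sqrt(10) = 3.1623

3.1623


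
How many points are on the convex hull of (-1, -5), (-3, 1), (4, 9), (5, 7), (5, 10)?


Convex hull vertices (CCW): (-3, 1), (-1, -5), (5, 7), (5, 10), (4, 9)
Count = 5

5


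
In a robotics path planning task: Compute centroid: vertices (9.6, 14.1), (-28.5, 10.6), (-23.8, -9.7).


Centroid = ((x_A+x_B+x_C)/3, (y_A+y_B+y_C)/3)
= ((9.6+(-28.5)+(-23.8))/3, (14.1+10.6+(-9.7))/3)
= (-14.2333, 5)

(-14.2333, 5)


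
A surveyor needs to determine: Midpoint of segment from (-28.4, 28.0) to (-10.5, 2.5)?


M = (((-28.4)+(-10.5))/2, (28+2.5)/2)
= (-19.45, 15.25)

(-19.45, 15.25)


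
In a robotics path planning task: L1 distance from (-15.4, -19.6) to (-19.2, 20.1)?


|(-15.4)-(-19.2)| + |(-19.6)-20.1| = 3.8 + 39.7 = 43.5

43.5


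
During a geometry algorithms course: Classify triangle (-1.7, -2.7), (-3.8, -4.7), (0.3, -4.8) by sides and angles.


Side lengths squared: AB^2=8.41, BC^2=16.82, CA^2=8.41
Sorted: [8.41, 8.41, 16.82]
By sides: Isosceles, By angles: Right

Isosceles, Right


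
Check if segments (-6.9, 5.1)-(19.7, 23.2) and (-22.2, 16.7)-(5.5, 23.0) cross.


Cross products: d1=-417.71, d2=-83.92, d3=585.49, d4=251.7
d1*d2 < 0 and d3*d4 < 0? no

No, they don't intersect


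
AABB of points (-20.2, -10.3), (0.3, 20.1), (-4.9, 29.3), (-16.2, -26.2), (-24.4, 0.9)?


x range: [-24.4, 0.3]
y range: [-26.2, 29.3]
Bounding box: (-24.4,-26.2) to (0.3,29.3)

(-24.4,-26.2) to (0.3,29.3)


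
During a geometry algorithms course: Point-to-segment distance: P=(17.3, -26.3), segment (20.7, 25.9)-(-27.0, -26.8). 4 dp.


Project P onto AB: t = 0.5766 (clamped to [0,1])
Closest point on segment: (-6.802, -4.4848)
Distance: 32.5086

32.5086


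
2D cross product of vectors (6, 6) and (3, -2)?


u x v = u_x*v_y - u_y*v_x = 6*(-2) - 6*3
= (-12) - 18 = -30

-30


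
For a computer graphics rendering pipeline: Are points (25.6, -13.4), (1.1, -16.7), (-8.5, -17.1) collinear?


Cross product: (1.1-25.6)*((-17.1)-(-13.4)) - ((-16.7)-(-13.4))*((-8.5)-25.6)
= -21.88

No, not collinear


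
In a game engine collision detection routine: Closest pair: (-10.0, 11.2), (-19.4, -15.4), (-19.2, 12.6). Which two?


d(P0,P1) = 28.2121, d(P0,P2) = 9.3059, d(P1,P2) = 28.0007
Closest: P0 and P2

Closest pair: (-10.0, 11.2) and (-19.2, 12.6), distance = 9.3059


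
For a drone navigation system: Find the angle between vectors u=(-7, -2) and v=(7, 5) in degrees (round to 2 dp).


u.v = -59, |u| = sqrt(53) = 7.2801, |v| = sqrt(74) = 8.6023
cos(theta) = u.v/(|u||v|) = -59/sqrt(3922) = -0.942103
theta = acos(-0.942103) = 160.41 degrees

160.41 degrees


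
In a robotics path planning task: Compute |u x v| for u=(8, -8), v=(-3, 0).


|u x v| = |8*0 - (-8)*(-3)|
= |0 - 24| = 24

24


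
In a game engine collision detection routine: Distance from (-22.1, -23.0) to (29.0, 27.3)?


dx=51.1, dy=50.3
d^2 = 51.1^2 + 50.3^2 = 5141.3
d = sqrt(5141.3) = 71.7029

71.7029


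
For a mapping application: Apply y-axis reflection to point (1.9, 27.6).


Reflection over y-axis: (x,y) -> (-x,y)
(1.9, 27.6) -> (-1.9, 27.6)

(-1.9, 27.6)


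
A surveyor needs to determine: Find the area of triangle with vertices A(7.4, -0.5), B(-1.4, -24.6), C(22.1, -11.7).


Area = |x_A(y_B-y_C) + x_B(y_C-y_A) + x_C(y_A-y_B)|/2
= |(-95.46) + 15.68 + 532.61|/2
= 452.83/2 = 226.415

226.415


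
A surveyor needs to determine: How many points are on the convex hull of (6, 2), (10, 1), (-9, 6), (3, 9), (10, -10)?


Convex hull vertices (CCW): (-9, 6), (10, -10), (10, 1), (3, 9)
Count = 4

4


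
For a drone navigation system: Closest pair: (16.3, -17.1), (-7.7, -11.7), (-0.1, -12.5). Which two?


d(P0,P1) = 24.6, d(P0,P2) = 17.0329, d(P1,P2) = 7.642
Closest: P1 and P2

Closest pair: (-7.7, -11.7) and (-0.1, -12.5), distance = 7.642


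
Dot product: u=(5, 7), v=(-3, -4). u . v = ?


u . v = u_x*v_x + u_y*v_y = 5*(-3) + 7*(-4)
= (-15) + (-28) = -43

-43


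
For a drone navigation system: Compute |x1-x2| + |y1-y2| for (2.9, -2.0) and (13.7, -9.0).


|2.9-13.7| + |(-2)-(-9)| = 10.8 + 7 = 17.8

17.8


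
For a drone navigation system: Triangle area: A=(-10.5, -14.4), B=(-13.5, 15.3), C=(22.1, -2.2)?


Area = |x_A(y_B-y_C) + x_B(y_C-y_A) + x_C(y_A-y_B)|/2
= |(-183.75) + (-164.7) + (-656.37)|/2
= 1004.82/2 = 502.41

502.41


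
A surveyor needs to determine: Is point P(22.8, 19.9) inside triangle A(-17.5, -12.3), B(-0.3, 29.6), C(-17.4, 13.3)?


Cross products: AB x AP = -1134.73, BC x BP = 542.4, CA x CP = 1028.46
All same sign? no

No, outside


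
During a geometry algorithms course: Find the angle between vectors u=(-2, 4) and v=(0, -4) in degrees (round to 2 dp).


u.v = -16, |u| = sqrt(20) = 4.4721, |v| = sqrt(16) = 4
cos(theta) = u.v/(|u||v|) = -16/sqrt(320) = -0.894427
theta = acos(-0.894427) = 153.43 degrees

153.43 degrees


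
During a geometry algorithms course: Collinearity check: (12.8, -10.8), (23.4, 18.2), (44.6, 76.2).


Cross product: (23.4-12.8)*(76.2-(-10.8)) - (18.2-(-10.8))*(44.6-12.8)
= 0

Yes, collinear


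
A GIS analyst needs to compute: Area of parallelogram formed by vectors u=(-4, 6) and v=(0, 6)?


|u x v| = |(-4)*6 - 6*0|
= |(-24) - 0| = 24

24


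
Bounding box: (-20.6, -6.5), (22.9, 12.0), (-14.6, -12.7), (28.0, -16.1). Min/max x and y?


x range: [-20.6, 28]
y range: [-16.1, 12]
Bounding box: (-20.6,-16.1) to (28,12)

(-20.6,-16.1) to (28,12)


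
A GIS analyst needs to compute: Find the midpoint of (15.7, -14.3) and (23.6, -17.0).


M = ((15.7+23.6)/2, ((-14.3)+(-17))/2)
= (19.65, -15.65)

(19.65, -15.65)


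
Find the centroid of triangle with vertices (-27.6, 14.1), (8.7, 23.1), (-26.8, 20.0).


Centroid = ((x_A+x_B+x_C)/3, (y_A+y_B+y_C)/3)
= (((-27.6)+8.7+(-26.8))/3, (14.1+23.1+20)/3)
= (-15.2333, 19.0667)

(-15.2333, 19.0667)


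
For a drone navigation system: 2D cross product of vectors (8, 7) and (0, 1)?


u x v = u_x*v_y - u_y*v_x = 8*1 - 7*0
= 8 - 0 = 8

8


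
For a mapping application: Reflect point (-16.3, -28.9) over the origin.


Reflection over origin: (x,y) -> (-x,-y)
(-16.3, -28.9) -> (16.3, 28.9)

(16.3, 28.9)


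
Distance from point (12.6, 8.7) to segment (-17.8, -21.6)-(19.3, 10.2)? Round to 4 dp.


Project P onto AB: t = 0.8759 (clamped to [0,1])
Closest point on segment: (14.6965, 6.2541)
Distance: 3.2214

3.2214


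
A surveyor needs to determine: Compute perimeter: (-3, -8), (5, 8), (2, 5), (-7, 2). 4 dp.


Sides: (-3, -8)->(5, 8): sqrt(320) = 17.888544, (5, 8)->(2, 5): sqrt(18) = 4.242641, (2, 5)->(-7, 2): sqrt(90) = 9.486833, (-7, 2)->(-3, -8): sqrt(116) = 10.77033
Sum = 42.388348
Perimeter = 42.3883

42.3883


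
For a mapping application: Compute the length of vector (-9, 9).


|u| = sqrt((-9)^2 + 9^2) = sqrt(162) = 12.7279

12.7279


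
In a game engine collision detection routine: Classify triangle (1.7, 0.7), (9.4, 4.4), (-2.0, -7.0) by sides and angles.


Side lengths squared: AB^2=72.98, BC^2=259.92, CA^2=72.98
Sorted: [72.98, 72.98, 259.92]
By sides: Isosceles, By angles: Obtuse

Isosceles, Obtuse


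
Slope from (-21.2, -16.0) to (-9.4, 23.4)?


slope = (y2-y1)/(x2-x1) = (23.4-(-16))/((-9.4)-(-21.2)) = 39.4/11.8 = 3.339

3.339


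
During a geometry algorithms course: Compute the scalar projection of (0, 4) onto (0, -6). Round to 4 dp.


u.v = -24, |v| = sqrt(36) = 6
Scalar projection = u.v / |v| = -24 / sqrt(36) = -4

-4


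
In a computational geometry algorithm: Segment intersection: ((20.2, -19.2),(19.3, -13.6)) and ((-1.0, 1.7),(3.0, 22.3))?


Cross products: d1=-520.32, d2=-479.38, d3=99.91, d4=58.97
d1*d2 < 0 and d3*d4 < 0? no

No, they don't intersect


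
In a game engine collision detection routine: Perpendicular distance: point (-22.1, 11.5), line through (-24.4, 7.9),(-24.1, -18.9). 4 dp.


|cross product| = 62.72
|line direction| = sqrt(718.33) = 26.8017
Distance = 62.72/sqrt(718.33) = 2.3402

2.3402


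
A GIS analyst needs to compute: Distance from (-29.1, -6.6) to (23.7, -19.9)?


dx=52.8, dy=-13.3
d^2 = 52.8^2 + (-13.3)^2 = 2964.73
d = sqrt(2964.73) = 54.4493

54.4493


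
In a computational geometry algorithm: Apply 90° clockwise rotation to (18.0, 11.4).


90° CW: (x,y) -> (y, -x)
(18,11.4) -> (11.4, -18)

(11.4, -18)


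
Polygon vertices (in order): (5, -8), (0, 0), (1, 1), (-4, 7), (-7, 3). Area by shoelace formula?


Shoelace sum: (5*0 - 0*(-8)) + (0*1 - 1*0) + (1*7 - (-4)*1) + ((-4)*3 - (-7)*7) + ((-7)*(-8) - 5*3)
= 89
Area = |89|/2 = 44.5

44.5


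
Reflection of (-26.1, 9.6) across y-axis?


Reflection over y-axis: (x,y) -> (-x,y)
(-26.1, 9.6) -> (26.1, 9.6)

(26.1, 9.6)


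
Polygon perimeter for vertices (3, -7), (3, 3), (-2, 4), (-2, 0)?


Sides: (3, -7)->(3, 3): sqrt(100) = 10, (3, 3)->(-2, 4): sqrt(26) = 5.09902, (-2, 4)->(-2, 0): sqrt(16) = 4, (-2, 0)->(3, -7): sqrt(74) = 8.602325
Sum = 27.701345
Perimeter = 27.7013

27.7013


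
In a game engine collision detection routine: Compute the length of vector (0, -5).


|u| = sqrt(0^2 + (-5)^2) = sqrt(25) = 5

5


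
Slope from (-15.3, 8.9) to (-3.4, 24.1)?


slope = (y2-y1)/(x2-x1) = (24.1-8.9)/((-3.4)-(-15.3)) = 15.2/11.9 = 1.2773

1.2773


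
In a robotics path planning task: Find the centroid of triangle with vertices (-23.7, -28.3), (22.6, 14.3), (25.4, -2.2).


Centroid = ((x_A+x_B+x_C)/3, (y_A+y_B+y_C)/3)
= (((-23.7)+22.6+25.4)/3, ((-28.3)+14.3+(-2.2))/3)
= (8.1, -5.4)

(8.1, -5.4)


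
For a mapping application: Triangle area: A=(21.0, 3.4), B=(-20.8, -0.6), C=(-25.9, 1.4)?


Area = |x_A(y_B-y_C) + x_B(y_C-y_A) + x_C(y_A-y_B)|/2
= |(-42) + 41.6 + (-103.6)|/2
= 104/2 = 52

52


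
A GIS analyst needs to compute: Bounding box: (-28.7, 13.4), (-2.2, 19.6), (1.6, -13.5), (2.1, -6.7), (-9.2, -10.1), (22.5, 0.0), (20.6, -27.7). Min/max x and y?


x range: [-28.7, 22.5]
y range: [-27.7, 19.6]
Bounding box: (-28.7,-27.7) to (22.5,19.6)

(-28.7,-27.7) to (22.5,19.6)


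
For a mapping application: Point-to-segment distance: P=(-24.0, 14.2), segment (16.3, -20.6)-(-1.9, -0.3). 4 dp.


Project P onto AB: t = 1 (clamped to [0,1])
Closest point on segment: (-1.9, -0.3)
Distance: 26.4322

26.4322


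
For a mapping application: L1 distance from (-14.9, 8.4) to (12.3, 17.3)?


|(-14.9)-12.3| + |8.4-17.3| = 27.2 + 8.9 = 36.1

36.1


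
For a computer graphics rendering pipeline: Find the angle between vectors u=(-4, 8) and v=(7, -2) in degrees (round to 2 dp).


u.v = -44, |u| = sqrt(80) = 8.9443, |v| = sqrt(53) = 7.2801
cos(theta) = u.v/(|u||v|) = -44/sqrt(4240) = -0.675725
theta = acos(-0.675725) = 132.51 degrees

132.51 degrees


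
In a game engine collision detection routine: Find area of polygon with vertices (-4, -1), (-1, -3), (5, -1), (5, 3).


Shoelace sum: ((-4)*(-3) - (-1)*(-1)) + ((-1)*(-1) - 5*(-3)) + (5*3 - 5*(-1)) + (5*(-1) - (-4)*3)
= 54
Area = |54|/2 = 27

27


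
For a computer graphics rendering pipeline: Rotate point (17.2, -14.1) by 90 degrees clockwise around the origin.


90° CW: (x,y) -> (y, -x)
(17.2,-14.1) -> (-14.1, -17.2)

(-14.1, -17.2)


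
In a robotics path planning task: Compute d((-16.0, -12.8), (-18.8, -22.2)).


dx=-2.8, dy=-9.4
d^2 = (-2.8)^2 + (-9.4)^2 = 96.2
d = sqrt(96.2) = 9.8082

9.8082


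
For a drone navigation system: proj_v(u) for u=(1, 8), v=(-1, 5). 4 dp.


u.v = 39, |v| = sqrt(26) = 5.099
Scalar projection = u.v / |v| = 39 / sqrt(26) = 7.6485

7.6485


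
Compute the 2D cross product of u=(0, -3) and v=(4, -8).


u x v = u_x*v_y - u_y*v_x = 0*(-8) - (-3)*4
= 0 - (-12) = 12

12


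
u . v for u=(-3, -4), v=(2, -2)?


u . v = u_x*v_x + u_y*v_y = (-3)*2 + (-4)*(-2)
= (-6) + 8 = 2

2


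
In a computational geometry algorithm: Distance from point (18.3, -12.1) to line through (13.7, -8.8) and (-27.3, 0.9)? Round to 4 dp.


|cross product| = 90.68
|line direction| = sqrt(1775.09) = 42.1318
Distance = 90.68/sqrt(1775.09) = 2.1523

2.1523


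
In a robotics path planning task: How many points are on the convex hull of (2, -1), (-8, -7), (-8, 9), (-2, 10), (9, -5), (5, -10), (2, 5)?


Convex hull vertices (CCW): (-8, -7), (5, -10), (9, -5), (2, 5), (-2, 10), (-8, 9)
Count = 6

6


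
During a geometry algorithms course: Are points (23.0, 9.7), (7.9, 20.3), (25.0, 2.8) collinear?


Cross product: (7.9-23)*(2.8-9.7) - (20.3-9.7)*(25-23)
= 82.99

No, not collinear


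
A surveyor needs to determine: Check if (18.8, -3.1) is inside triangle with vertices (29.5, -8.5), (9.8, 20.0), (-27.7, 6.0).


Cross products: AB x AP = 198.57, BC x BP = 992.25, CA x CP = 153.73
All same sign? yes

Yes, inside


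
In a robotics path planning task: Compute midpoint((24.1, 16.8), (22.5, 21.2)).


M = ((24.1+22.5)/2, (16.8+21.2)/2)
= (23.3, 19)

(23.3, 19)


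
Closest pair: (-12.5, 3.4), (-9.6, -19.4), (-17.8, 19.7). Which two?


d(P0,P1) = 22.9837, d(P0,P2) = 17.14, d(P1,P2) = 39.9506
Closest: P0 and P2

Closest pair: (-12.5, 3.4) and (-17.8, 19.7), distance = 17.14


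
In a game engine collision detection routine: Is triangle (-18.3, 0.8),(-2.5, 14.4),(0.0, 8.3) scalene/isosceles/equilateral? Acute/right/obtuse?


Side lengths squared: AB^2=434.6, BC^2=43.46, CA^2=391.14
Sorted: [43.46, 391.14, 434.6]
By sides: Scalene, By angles: Right

Scalene, Right


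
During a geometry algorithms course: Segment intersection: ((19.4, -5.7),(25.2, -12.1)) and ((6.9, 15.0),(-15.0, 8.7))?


Cross products: d1=532.08, d2=708.78, d3=40.06, d4=-136.64
d1*d2 < 0 and d3*d4 < 0? no

No, they don't intersect


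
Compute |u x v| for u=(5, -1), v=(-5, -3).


|u x v| = |5*(-3) - (-1)*(-5)|
= |(-15) - 5| = 20

20


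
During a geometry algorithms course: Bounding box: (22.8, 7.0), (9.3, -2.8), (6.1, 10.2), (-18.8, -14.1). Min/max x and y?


x range: [-18.8, 22.8]
y range: [-14.1, 10.2]
Bounding box: (-18.8,-14.1) to (22.8,10.2)

(-18.8,-14.1) to (22.8,10.2)


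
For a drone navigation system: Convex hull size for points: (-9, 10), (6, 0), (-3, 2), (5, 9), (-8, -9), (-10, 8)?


Convex hull vertices (CCW): (-10, 8), (-8, -9), (6, 0), (5, 9), (-9, 10)
Count = 5

5


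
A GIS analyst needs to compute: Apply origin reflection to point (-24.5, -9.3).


Reflection over origin: (x,y) -> (-x,-y)
(-24.5, -9.3) -> (24.5, 9.3)

(24.5, 9.3)


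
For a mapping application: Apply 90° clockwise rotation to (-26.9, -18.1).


90° CW: (x,y) -> (y, -x)
(-26.9,-18.1) -> (-18.1, 26.9)

(-18.1, 26.9)


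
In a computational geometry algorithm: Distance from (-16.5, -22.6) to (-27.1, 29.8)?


dx=-10.6, dy=52.4
d^2 = (-10.6)^2 + 52.4^2 = 2858.12
d = sqrt(2858.12) = 53.4614

53.4614


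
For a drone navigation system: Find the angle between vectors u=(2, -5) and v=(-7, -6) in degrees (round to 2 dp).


u.v = 16, |u| = sqrt(29) = 5.3852, |v| = sqrt(85) = 9.2195
cos(theta) = u.v/(|u||v|) = 16/sqrt(2465) = 0.322264
theta = acos(0.322264) = 71.2 degrees

71.2 degrees


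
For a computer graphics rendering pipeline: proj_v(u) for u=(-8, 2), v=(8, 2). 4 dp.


u.v = -60, |v| = sqrt(68) = 8.2462
Scalar projection = u.v / |v| = -60 / sqrt(68) = -7.2761

-7.2761


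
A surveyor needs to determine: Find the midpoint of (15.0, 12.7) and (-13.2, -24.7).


M = ((15+(-13.2))/2, (12.7+(-24.7))/2)
= (0.9, -6)

(0.9, -6)


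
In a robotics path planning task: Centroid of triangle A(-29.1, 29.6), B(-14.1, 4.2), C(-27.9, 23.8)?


Centroid = ((x_A+x_B+x_C)/3, (y_A+y_B+y_C)/3)
= (((-29.1)+(-14.1)+(-27.9))/3, (29.6+4.2+23.8)/3)
= (-23.7, 19.2)

(-23.7, 19.2)


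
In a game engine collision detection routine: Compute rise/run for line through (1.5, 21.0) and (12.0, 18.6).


slope = (y2-y1)/(x2-x1) = (18.6-21)/(12-1.5) = (-2.4)/10.5 = -0.2286

-0.2286


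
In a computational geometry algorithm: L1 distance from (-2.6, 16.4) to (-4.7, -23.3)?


|(-2.6)-(-4.7)| + |16.4-(-23.3)| = 2.1 + 39.7 = 41.8

41.8


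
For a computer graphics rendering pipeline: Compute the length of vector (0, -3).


|u| = sqrt(0^2 + (-3)^2) = sqrt(9) = 3

3


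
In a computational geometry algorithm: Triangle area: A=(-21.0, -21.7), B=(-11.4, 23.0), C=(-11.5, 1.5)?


Area = |x_A(y_B-y_C) + x_B(y_C-y_A) + x_C(y_A-y_B)|/2
= |(-451.5) + (-264.48) + 514.05|/2
= 201.93/2 = 100.965

100.965


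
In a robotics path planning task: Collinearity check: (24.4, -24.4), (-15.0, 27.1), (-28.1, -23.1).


Cross product: ((-15)-24.4)*((-23.1)-(-24.4)) - (27.1-(-24.4))*((-28.1)-24.4)
= 2652.53

No, not collinear


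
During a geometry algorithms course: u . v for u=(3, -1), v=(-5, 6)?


u . v = u_x*v_x + u_y*v_y = 3*(-5) + (-1)*6
= (-15) + (-6) = -21

-21


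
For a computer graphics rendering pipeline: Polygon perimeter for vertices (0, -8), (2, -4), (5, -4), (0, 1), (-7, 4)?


Sides: (0, -8)->(2, -4): sqrt(20) = 4.472136, (2, -4)->(5, -4): sqrt(9) = 3, (5, -4)->(0, 1): sqrt(50) = 7.071068, (0, 1)->(-7, 4): sqrt(58) = 7.615773, (-7, 4)->(0, -8): sqrt(193) = 13.892444
Sum = 36.051421
Perimeter = 36.0514

36.0514


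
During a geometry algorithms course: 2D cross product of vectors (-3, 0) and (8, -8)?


u x v = u_x*v_y - u_y*v_x = (-3)*(-8) - 0*8
= 24 - 0 = 24

24


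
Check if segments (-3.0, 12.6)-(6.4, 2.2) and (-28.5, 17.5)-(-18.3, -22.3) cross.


Cross products: d1=964.92, d2=1232.96, d3=-219.14, d4=-487.18
d1*d2 < 0 and d3*d4 < 0? no

No, they don't intersect


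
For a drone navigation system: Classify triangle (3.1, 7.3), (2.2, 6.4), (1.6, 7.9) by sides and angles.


Side lengths squared: AB^2=1.62, BC^2=2.61, CA^2=2.61
Sorted: [1.62, 2.61, 2.61]
By sides: Isosceles, By angles: Acute

Isosceles, Acute


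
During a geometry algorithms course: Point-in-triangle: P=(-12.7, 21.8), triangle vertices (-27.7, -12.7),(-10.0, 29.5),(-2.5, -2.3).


Cross products: AB x AP = -22.35, BC x BP = -143.61, CA x CP = -713.4
All same sign? yes

Yes, inside


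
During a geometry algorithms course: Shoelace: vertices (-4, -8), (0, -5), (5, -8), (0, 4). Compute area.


Shoelace sum: ((-4)*(-5) - 0*(-8)) + (0*(-8) - 5*(-5)) + (5*4 - 0*(-8)) + (0*(-8) - (-4)*4)
= 81
Area = |81|/2 = 40.5

40.5


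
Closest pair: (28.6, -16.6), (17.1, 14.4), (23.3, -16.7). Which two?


d(P0,P1) = 33.0643, d(P0,P2) = 5.3009, d(P1,P2) = 31.712
Closest: P0 and P2

Closest pair: (28.6, -16.6) and (23.3, -16.7), distance = 5.3009


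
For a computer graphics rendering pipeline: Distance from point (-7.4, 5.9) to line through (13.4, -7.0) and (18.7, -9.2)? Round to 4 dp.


|cross product| = 22.61
|line direction| = sqrt(32.93) = 5.7385
Distance = 22.61/sqrt(32.93) = 3.9401

3.9401


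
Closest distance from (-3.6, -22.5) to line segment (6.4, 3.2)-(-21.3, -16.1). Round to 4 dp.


Project P onto AB: t = 0.6782 (clamped to [0,1])
Closest point on segment: (-12.3864, -9.8894)
Distance: 15.3697

15.3697


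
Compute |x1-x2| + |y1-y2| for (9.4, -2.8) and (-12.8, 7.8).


|9.4-(-12.8)| + |(-2.8)-7.8| = 22.2 + 10.6 = 32.8

32.8


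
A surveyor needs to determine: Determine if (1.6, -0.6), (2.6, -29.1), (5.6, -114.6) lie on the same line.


Cross product: (2.6-1.6)*((-114.6)-(-0.6)) - ((-29.1)-(-0.6))*(5.6-1.6)
= 0

Yes, collinear


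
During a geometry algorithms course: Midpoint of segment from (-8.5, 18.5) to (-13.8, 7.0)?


M = (((-8.5)+(-13.8))/2, (18.5+7)/2)
= (-11.15, 12.75)

(-11.15, 12.75)


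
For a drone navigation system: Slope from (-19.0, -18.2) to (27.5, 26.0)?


slope = (y2-y1)/(x2-x1) = (26-(-18.2))/(27.5-(-19)) = 44.2/46.5 = 0.9505

0.9505


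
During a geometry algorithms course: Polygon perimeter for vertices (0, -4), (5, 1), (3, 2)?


Sides: (0, -4)->(5, 1): sqrt(50) = 7.071068, (5, 1)->(3, 2): sqrt(5) = 2.236068, (3, 2)->(0, -4): sqrt(45) = 6.708204
Sum = 16.01534
Perimeter = 16.0153

16.0153


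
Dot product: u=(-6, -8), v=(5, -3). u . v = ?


u . v = u_x*v_x + u_y*v_y = (-6)*5 + (-8)*(-3)
= (-30) + 24 = -6

-6


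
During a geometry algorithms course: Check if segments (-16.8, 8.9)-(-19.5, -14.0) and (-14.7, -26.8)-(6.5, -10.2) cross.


Cross products: d1=791.7, d2=351.04, d3=144.48, d4=585.14
d1*d2 < 0 and d3*d4 < 0? no

No, they don't intersect


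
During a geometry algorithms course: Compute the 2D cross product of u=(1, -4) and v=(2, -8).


u x v = u_x*v_y - u_y*v_x = 1*(-8) - (-4)*2
= (-8) - (-8) = 0

0


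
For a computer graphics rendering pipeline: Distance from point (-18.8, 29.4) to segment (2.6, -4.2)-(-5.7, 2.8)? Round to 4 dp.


Project P onto AB: t = 1 (clamped to [0,1])
Closest point on segment: (-5.7, 2.8)
Distance: 29.6508

29.6508


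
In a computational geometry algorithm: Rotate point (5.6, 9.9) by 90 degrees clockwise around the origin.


90° CW: (x,y) -> (y, -x)
(5.6,9.9) -> (9.9, -5.6)

(9.9, -5.6)


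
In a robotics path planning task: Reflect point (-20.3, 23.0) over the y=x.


Reflection over y=x: (x,y) -> (y,x)
(-20.3, 23) -> (23, -20.3)

(23, -20.3)


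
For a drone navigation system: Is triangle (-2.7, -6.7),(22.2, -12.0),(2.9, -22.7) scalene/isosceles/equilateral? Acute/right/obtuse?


Side lengths squared: AB^2=648.1, BC^2=486.98, CA^2=287.36
Sorted: [287.36, 486.98, 648.1]
By sides: Scalene, By angles: Acute

Scalene, Acute


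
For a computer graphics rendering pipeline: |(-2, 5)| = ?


|u| = sqrt((-2)^2 + 5^2) = sqrt(29) = 5.3852

5.3852


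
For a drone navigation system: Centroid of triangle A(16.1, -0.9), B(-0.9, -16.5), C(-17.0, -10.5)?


Centroid = ((x_A+x_B+x_C)/3, (y_A+y_B+y_C)/3)
= ((16.1+(-0.9)+(-17))/3, ((-0.9)+(-16.5)+(-10.5))/3)
= (-0.6, -9.3)

(-0.6, -9.3)


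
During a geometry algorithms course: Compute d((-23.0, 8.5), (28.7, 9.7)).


dx=51.7, dy=1.2
d^2 = 51.7^2 + 1.2^2 = 2674.33
d = sqrt(2674.33) = 51.7139

51.7139


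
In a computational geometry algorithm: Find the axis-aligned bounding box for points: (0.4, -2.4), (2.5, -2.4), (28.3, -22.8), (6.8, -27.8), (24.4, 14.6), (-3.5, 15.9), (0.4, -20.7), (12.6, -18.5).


x range: [-3.5, 28.3]
y range: [-27.8, 15.9]
Bounding box: (-3.5,-27.8) to (28.3,15.9)

(-3.5,-27.8) to (28.3,15.9)


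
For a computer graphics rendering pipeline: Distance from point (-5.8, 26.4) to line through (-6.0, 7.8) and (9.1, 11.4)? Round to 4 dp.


|cross product| = 280.14
|line direction| = sqrt(240.97) = 15.5232
Distance = 280.14/sqrt(240.97) = 18.0465

18.0465


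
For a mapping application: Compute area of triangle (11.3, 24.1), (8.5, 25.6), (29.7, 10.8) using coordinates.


Area = |x_A(y_B-y_C) + x_B(y_C-y_A) + x_C(y_A-y_B)|/2
= |167.24 + (-113.05) + (-44.55)|/2
= 9.64/2 = 4.82

4.82


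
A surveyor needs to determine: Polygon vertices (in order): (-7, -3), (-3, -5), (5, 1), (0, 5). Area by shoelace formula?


Shoelace sum: ((-7)*(-5) - (-3)*(-3)) + ((-3)*1 - 5*(-5)) + (5*5 - 0*1) + (0*(-3) - (-7)*5)
= 108
Area = |108|/2 = 54

54


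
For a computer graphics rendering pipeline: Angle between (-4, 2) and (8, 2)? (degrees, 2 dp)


u.v = -28, |u| = sqrt(20) = 4.4721, |v| = sqrt(68) = 8.2462
cos(theta) = u.v/(|u||v|) = -28/sqrt(1360) = -0.759257
theta = acos(-0.759257) = 139.4 degrees

139.4 degrees


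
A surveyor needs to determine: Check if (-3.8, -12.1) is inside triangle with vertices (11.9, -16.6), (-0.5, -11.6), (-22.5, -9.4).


Cross products: AB x AP = 22.7, BC x BP = 18.26, CA x CP = 41.76
All same sign? yes

Yes, inside


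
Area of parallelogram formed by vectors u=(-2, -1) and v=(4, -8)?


|u x v| = |(-2)*(-8) - (-1)*4|
= |16 - (-4)| = 20

20


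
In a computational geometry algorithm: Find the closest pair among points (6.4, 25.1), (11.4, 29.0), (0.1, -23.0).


d(P0,P1) = 6.3411, d(P0,P2) = 48.5108, d(P1,P2) = 53.2136
Closest: P0 and P1

Closest pair: (6.4, 25.1) and (11.4, 29.0), distance = 6.3411


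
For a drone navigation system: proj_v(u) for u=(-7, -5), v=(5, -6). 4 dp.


u.v = -5, |v| = sqrt(61) = 7.8102
Scalar projection = u.v / |v| = -5 / sqrt(61) = -0.6402

-0.6402


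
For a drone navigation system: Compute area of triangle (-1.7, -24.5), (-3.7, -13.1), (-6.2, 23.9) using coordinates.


Area = |x_A(y_B-y_C) + x_B(y_C-y_A) + x_C(y_A-y_B)|/2
= |62.9 + (-179.08) + 70.68|/2
= 45.5/2 = 22.75

22.75


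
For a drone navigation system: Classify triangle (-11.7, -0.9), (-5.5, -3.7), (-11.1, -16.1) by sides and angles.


Side lengths squared: AB^2=46.28, BC^2=185.12, CA^2=231.4
Sorted: [46.28, 185.12, 231.4]
By sides: Scalene, By angles: Right

Scalene, Right


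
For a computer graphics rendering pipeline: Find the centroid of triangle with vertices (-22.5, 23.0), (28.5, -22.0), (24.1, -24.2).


Centroid = ((x_A+x_B+x_C)/3, (y_A+y_B+y_C)/3)
= (((-22.5)+28.5+24.1)/3, (23+(-22)+(-24.2))/3)
= (10.0333, -7.7333)

(10.0333, -7.7333)


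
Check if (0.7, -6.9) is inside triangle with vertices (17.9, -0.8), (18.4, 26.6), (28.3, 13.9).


Cross products: AB x AP = 468.23, BC x BP = -556.44, CA x CP = -189.4
All same sign? no

No, outside


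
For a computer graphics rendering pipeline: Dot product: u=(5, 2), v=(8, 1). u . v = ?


u . v = u_x*v_x + u_y*v_y = 5*8 + 2*1
= 40 + 2 = 42

42


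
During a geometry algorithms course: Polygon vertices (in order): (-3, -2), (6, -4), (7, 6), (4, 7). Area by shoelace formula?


Shoelace sum: ((-3)*(-4) - 6*(-2)) + (6*6 - 7*(-4)) + (7*7 - 4*6) + (4*(-2) - (-3)*7)
= 126
Area = |126|/2 = 63

63


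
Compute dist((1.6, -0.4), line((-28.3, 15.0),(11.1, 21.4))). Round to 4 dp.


|cross product| = 798.12
|line direction| = sqrt(1593.32) = 39.9164
Distance = 798.12/sqrt(1593.32) = 19.9948

19.9948


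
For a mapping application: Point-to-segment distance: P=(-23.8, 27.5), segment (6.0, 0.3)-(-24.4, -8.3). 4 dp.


Project P onto AB: t = 0.6733 (clamped to [0,1])
Closest point on segment: (-14.4673, -5.4901)
Distance: 34.2848

34.2848


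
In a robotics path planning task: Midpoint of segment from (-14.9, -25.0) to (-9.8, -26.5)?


M = (((-14.9)+(-9.8))/2, ((-25)+(-26.5))/2)
= (-12.35, -25.75)

(-12.35, -25.75)


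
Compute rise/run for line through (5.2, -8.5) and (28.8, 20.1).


slope = (y2-y1)/(x2-x1) = (20.1-(-8.5))/(28.8-5.2) = 28.6/23.6 = 1.2119

1.2119


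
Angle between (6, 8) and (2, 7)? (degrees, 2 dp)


u.v = 68, |u| = sqrt(100) = 10, |v| = sqrt(53) = 7.2801
cos(theta) = u.v/(|u||v|) = 68/sqrt(5300) = 0.934052
theta = acos(0.934052) = 20.92 degrees

20.92 degrees


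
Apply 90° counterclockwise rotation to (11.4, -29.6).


90° CCW: (x,y) -> (-y, x)
(11.4,-29.6) -> (29.6, 11.4)

(29.6, 11.4)


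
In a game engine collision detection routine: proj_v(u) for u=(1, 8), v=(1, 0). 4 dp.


u.v = 1, |v| = sqrt(1) = 1
Scalar projection = u.v / |v| = 1 / sqrt(1) = 1

1


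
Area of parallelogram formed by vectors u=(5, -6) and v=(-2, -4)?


|u x v| = |5*(-4) - (-6)*(-2)|
= |(-20) - 12| = 32

32


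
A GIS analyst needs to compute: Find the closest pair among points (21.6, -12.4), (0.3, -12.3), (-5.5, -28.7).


d(P0,P1) = 21.3002, d(P0,P2) = 31.6244, d(P1,P2) = 17.3954
Closest: P1 and P2

Closest pair: (0.3, -12.3) and (-5.5, -28.7), distance = 17.3954


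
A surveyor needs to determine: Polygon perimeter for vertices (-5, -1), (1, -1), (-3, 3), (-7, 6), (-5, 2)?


Sides: (-5, -1)->(1, -1): sqrt(36) = 6, (1, -1)->(-3, 3): sqrt(32) = 5.656854, (-3, 3)->(-7, 6): sqrt(25) = 5, (-7, 6)->(-5, 2): sqrt(20) = 4.472136, (-5, 2)->(-5, -1): sqrt(9) = 3
Sum = 24.12899
Perimeter = 24.129

24.129


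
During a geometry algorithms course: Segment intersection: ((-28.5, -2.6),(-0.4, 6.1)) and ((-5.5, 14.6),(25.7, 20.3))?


Cross products: d1=-405.54, d2=-294.27, d3=283.22, d4=171.95
d1*d2 < 0 and d3*d4 < 0? no

No, they don't intersect


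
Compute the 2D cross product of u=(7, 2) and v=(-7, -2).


u x v = u_x*v_y - u_y*v_x = 7*(-2) - 2*(-7)
= (-14) - (-14) = 0

0


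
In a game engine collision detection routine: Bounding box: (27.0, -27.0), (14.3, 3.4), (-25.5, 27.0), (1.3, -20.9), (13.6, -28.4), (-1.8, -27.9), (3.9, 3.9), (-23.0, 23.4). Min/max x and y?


x range: [-25.5, 27]
y range: [-28.4, 27]
Bounding box: (-25.5,-28.4) to (27,27)

(-25.5,-28.4) to (27,27)


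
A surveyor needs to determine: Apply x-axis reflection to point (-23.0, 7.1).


Reflection over x-axis: (x,y) -> (x,-y)
(-23, 7.1) -> (-23, -7.1)

(-23, -7.1)


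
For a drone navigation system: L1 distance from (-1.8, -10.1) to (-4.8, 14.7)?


|(-1.8)-(-4.8)| + |(-10.1)-14.7| = 3 + 24.8 = 27.8

27.8


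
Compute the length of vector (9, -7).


|u| = sqrt(9^2 + (-7)^2) = sqrt(130) = 11.4018

11.4018


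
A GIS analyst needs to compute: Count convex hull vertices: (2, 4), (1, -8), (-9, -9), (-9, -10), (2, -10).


Convex hull vertices (CCW): (-9, -10), (2, -10), (2, 4), (-9, -9)
Count = 4

4


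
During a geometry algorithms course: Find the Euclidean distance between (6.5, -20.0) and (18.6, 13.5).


dx=12.1, dy=33.5
d^2 = 12.1^2 + 33.5^2 = 1268.66
d = sqrt(1268.66) = 35.6183

35.6183


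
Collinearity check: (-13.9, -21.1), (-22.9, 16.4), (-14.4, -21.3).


Cross product: ((-22.9)-(-13.9))*((-21.3)-(-21.1)) - (16.4-(-21.1))*((-14.4)-(-13.9))
= 20.55

No, not collinear


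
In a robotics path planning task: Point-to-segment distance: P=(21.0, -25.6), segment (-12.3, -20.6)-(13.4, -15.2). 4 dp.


Project P onto AB: t = 1 (clamped to [0,1])
Closest point on segment: (13.4, -15.2)
Distance: 12.881

12.881


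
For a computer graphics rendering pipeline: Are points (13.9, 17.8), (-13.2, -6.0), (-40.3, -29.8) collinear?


Cross product: ((-13.2)-13.9)*((-29.8)-17.8) - ((-6)-17.8)*((-40.3)-13.9)
= 0

Yes, collinear


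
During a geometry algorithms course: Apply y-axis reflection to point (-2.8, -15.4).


Reflection over y-axis: (x,y) -> (-x,y)
(-2.8, -15.4) -> (2.8, -15.4)

(2.8, -15.4)


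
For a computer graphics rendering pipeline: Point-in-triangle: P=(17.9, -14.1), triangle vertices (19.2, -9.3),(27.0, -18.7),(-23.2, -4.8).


Cross products: AB x AP = -49.66, BC x BP = -104.43, CA x CP = -209.37
All same sign? yes

Yes, inside


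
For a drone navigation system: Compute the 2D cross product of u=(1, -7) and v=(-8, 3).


u x v = u_x*v_y - u_y*v_x = 1*3 - (-7)*(-8)
= 3 - 56 = -53

-53


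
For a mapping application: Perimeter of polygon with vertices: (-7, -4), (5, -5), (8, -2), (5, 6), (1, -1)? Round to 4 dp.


Sides: (-7, -4)->(5, -5): sqrt(145) = 12.041595, (5, -5)->(8, -2): sqrt(18) = 4.242641, (8, -2)->(5, 6): sqrt(73) = 8.544004, (5, 6)->(1, -1): sqrt(65) = 8.062258, (1, -1)->(-7, -4): sqrt(73) = 8.544004
Sum = 41.434502
Perimeter = 41.4345

41.4345


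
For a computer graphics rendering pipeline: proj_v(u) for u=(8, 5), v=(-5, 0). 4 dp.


u.v = -40, |v| = sqrt(25) = 5
Scalar projection = u.v / |v| = -40 / sqrt(25) = -8

-8


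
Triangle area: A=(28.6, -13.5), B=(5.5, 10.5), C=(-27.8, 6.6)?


Area = |x_A(y_B-y_C) + x_B(y_C-y_A) + x_C(y_A-y_B)|/2
= |111.54 + 110.55 + 667.2|/2
= 889.29/2 = 444.645

444.645


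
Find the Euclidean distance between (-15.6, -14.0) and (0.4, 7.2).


dx=16, dy=21.2
d^2 = 16^2 + 21.2^2 = 705.44
d = sqrt(705.44) = 26.5601

26.5601


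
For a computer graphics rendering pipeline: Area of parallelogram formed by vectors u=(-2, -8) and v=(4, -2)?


|u x v| = |(-2)*(-2) - (-8)*4|
= |4 - (-32)| = 36

36


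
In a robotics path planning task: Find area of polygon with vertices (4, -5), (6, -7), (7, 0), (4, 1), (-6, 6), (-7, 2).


Shoelace sum: (4*(-7) - 6*(-5)) + (6*0 - 7*(-7)) + (7*1 - 4*0) + (4*6 - (-6)*1) + ((-6)*2 - (-7)*6) + ((-7)*(-5) - 4*2)
= 145
Area = |145|/2 = 72.5

72.5


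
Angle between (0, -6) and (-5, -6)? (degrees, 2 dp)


u.v = 36, |u| = sqrt(36) = 6, |v| = sqrt(61) = 7.8102
cos(theta) = u.v/(|u||v|) = 36/sqrt(2196) = 0.768221
theta = acos(0.768221) = 39.81 degrees

39.81 degrees


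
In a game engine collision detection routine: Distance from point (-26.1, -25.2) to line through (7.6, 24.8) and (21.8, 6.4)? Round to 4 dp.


|cross product| = 1330.08
|line direction| = sqrt(540.2) = 23.2422
Distance = 1330.08/sqrt(540.2) = 57.2269

57.2269


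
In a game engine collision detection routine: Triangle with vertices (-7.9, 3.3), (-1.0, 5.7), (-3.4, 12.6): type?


Side lengths squared: AB^2=53.37, BC^2=53.37, CA^2=106.74
Sorted: [53.37, 53.37, 106.74]
By sides: Isosceles, By angles: Right

Isosceles, Right


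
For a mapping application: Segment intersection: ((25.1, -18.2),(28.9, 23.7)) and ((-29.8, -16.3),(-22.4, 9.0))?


Cross products: d1=-1403.03, d2=-1189.11, d3=2307.53, d4=2093.61
d1*d2 < 0 and d3*d4 < 0? no

No, they don't intersect


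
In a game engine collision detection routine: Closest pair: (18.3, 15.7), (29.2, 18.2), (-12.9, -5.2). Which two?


d(P0,P1) = 11.183, d(P0,P2) = 37.5533, d(P1,P2) = 48.1661
Closest: P0 and P1

Closest pair: (18.3, 15.7) and (29.2, 18.2), distance = 11.183


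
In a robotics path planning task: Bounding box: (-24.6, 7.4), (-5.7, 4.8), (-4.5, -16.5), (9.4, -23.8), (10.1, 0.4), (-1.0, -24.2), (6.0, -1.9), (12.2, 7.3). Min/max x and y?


x range: [-24.6, 12.2]
y range: [-24.2, 7.4]
Bounding box: (-24.6,-24.2) to (12.2,7.4)

(-24.6,-24.2) to (12.2,7.4)
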